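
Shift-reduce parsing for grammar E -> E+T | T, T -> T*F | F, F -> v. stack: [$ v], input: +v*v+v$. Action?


'v' on top is the handle for F -> v
Action: reduce (F -> v)


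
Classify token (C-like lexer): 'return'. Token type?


Pattern: reserved word
Type: KEYWORD


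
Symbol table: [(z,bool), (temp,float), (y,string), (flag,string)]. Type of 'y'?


Lookup 'y' → type string


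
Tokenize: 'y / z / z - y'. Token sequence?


Scan left to right, longest-match per lexeme
Tokens: ID(y), OP(/), ID(z), OP(/), ID(z), OP(-), ID(y)


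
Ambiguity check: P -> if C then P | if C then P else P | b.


dangling else: 'if C then if C then b else b' parses two ways
Ambiguous


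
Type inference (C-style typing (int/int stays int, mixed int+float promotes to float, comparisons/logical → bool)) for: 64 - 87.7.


Operand types: int - float
Rule: mixed int/float promotes to float; int/int stays int
Result type: float


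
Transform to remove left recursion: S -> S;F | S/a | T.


Left-recursive alternatives: S;F, S/a; non-recursive: T
Introduce S': S -> TS', S' -> ;FS' | /aS' | ε


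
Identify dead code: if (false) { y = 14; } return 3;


condition is constant false, so the whole block is unreachable
Dead: 'if (false) { y = 14; }'


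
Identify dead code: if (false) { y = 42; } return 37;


condition is constant false, so the whole block is unreachable
Dead: 'if (false) { y = 42; }'


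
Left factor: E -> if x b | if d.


Common prefix: 'if'
Factored: E -> if E', E' -> x b | d


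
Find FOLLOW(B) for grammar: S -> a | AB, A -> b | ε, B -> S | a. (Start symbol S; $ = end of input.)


$ ∈ FOLLOW(S). For each A -> αBβ: add FIRST(β)\{ε} to FOLLOW(B); if β nullable, add FOLLOW(A).
FOLLOW(B) = {$}


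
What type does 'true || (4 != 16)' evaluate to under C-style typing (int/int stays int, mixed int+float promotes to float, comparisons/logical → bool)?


Operand types: bool || bool
Rule: logical operators take bool operands and yield bool
Result type: bool


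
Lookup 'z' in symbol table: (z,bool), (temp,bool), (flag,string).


Lookup 'z' → type bool


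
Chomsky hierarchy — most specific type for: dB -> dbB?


LHS has context (more than one symbol) and |LHS| ≤ |RHS|
Classification: Type 1 (Context-Sensitive)


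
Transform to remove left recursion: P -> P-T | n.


Left-recursive alternatives: P-T; non-recursive: n
Introduce P': P -> nP', P' -> -TP' | ε


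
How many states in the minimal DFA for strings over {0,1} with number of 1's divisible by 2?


Track (count of 1) mod 2: states 0..1, accept at 0
Minimal DFA: 2 states


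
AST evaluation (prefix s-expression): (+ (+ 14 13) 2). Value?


Evaluate inner: (+ 14 13) = 27
Evaluate root: (+ 27 2) = 29
Result: 29


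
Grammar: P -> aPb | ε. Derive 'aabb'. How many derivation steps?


Derivation: P => aPb => aaPbb => aabb
Steps: 3


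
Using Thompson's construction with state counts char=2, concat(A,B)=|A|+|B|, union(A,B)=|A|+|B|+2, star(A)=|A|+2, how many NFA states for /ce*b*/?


Syntax tree has 3 char leaf(s), 0 union(s), 2 star(s)
chars contribute 3×2 = 6; each union adds +2; each star adds +2
Total: 6 + 0 + 4 = 10 states


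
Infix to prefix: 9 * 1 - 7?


left-to-right (same/higher precedence on left): tree is (- (* 9 1) 7)
Prefix: - * 9 1 7


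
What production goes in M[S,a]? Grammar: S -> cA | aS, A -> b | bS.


For [S, a]: 'a' ∈ FIRST(aS)
Entry: S -> aS


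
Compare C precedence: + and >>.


'+' is additive (level 9); '>>' is shift (level 8)
Higher level binds tighter
'+' has higher precedence than '>>'


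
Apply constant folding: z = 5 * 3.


5 * 3 = 15 at compile time
Optimized: z = 15


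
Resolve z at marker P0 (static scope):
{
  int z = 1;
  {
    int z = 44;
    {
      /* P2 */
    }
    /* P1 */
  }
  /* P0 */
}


z declared in the same block as P0
z = 1


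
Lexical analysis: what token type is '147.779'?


Pattern: digits with a decimal point
Type: FLOAT_LITERAL


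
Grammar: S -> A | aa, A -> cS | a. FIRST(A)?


Per alternative of A: FIRST(cS) = {c}; FIRST(a) = {a}
FIRST(A) = {a, c}


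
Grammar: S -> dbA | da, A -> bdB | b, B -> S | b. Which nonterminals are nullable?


A nonterminal is nullable iff some alternative derives ε (directly, or every symbol in it is nullable)
Nullable: {}


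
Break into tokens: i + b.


Scan left to right, longest-match per lexeme
Tokens: ID(i), OP(+), ID(b)


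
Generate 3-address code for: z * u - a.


Break into single-operator statements:
t1 = z * u
t2 = t1 - a


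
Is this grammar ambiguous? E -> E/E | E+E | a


'a/a+a' has two parse trees (no precedence encoded between / and +)
Ambiguous


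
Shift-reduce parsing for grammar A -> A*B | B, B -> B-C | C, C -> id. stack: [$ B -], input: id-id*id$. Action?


no handle; shift 'id'
Action: shift


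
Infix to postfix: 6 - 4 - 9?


Left to right (same or higher precedence on left)
Postfix: 6 4 - 9 -


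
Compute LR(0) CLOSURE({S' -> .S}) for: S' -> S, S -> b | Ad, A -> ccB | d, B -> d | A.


Start: S' -> .S
For each item with dot before a nonterminal B, add B -> .γ for every B-production
Closure: [S' -> .S, S -> .b, S -> .Ad, A -> .ccB, A -> .d]


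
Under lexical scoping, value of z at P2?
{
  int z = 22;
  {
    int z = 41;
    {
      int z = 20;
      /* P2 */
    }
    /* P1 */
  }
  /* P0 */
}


z declared in the same block as P2
z = 20


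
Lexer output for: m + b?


Scan left to right, longest-match per lexeme
Tokens: ID(m), OP(+), ID(b)


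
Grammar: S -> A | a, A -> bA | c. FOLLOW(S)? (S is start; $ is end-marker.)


$ ∈ FOLLOW(S). For each A -> αBβ: add FIRST(β)\{ε} to FOLLOW(B); if β nullable, add FOLLOW(A).
FOLLOW(S) = {$}


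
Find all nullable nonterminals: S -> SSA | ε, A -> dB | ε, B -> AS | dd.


A nonterminal is nullable iff some alternative derives ε (directly, or every symbol in it is nullable)
Nullable: {A, B, S}


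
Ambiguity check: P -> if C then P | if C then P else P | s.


dangling else: 'if C then if C then s else s' parses two ways
Ambiguous


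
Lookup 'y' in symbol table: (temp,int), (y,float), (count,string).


Lookup 'y' → type float


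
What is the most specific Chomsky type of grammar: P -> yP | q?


Right-linear: every RHS is a terminal or a terminal followed by one nonterminal
Classification: Type 3 (Regular)


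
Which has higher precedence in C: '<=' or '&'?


'<=' is relational (level 7); '&' is bitwise AND (level 5)
Higher level binds tighter
'<=' has higher precedence than '&'


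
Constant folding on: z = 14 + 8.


14 + 8 = 22 at compile time
Optimized: z = 22


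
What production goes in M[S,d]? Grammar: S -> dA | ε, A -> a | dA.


For [S, d]: 'd' ∈ FIRST(dA)
Entry: S -> dA


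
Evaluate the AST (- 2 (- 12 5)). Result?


Evaluate inner: (- 12 5) = 7
Evaluate root: (- 2 7) = -5
Result: -5


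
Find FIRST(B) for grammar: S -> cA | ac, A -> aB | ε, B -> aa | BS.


Per alternative of B: FIRST(aa) = {a}; FIRST(BS) = {a}
FIRST(B) = {a}


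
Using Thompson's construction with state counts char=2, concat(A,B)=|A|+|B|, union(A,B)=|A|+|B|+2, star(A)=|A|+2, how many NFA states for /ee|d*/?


Syntax tree has 3 char leaf(s), 1 union(s), 1 star(s)
chars contribute 3×2 = 6; each union adds +2; each star adds +2
Total: 6 + 2 + 2 = 10 states


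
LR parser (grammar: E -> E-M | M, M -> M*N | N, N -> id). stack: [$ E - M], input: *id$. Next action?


'*' can extend M; shift to build M -> M*N
Action: shift


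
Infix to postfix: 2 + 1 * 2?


* has higher precedence, evaluate 1*2 first
Postfix: 2 1 2 * +


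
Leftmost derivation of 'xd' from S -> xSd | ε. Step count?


Derivation: S => xSd => xd
Steps: 2


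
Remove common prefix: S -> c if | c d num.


Common prefix: 'c'
Factored: S -> c S', S' -> if | d num


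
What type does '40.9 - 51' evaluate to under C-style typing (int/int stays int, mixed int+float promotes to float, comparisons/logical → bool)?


Operand types: float - int
Rule: mixed int/float promotes to float; int/int stays int
Result type: float


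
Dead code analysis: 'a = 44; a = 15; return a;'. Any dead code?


first assignment to a is overwritten before any read
Dead: 'a = 44'


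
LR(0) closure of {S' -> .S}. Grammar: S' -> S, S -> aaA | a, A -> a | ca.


Start: S' -> .S
For each item with dot before a nonterminal B, add B -> .γ for every B-production
Closure: [S' -> .S, S -> .aaA, S -> .a]


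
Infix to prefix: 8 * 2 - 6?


left-to-right (same/higher precedence on left): tree is (- (* 8 2) 6)
Prefix: - * 8 2 6


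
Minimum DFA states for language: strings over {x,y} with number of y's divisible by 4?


Track (count of y) mod 4: states 0..3, accept at 0
Minimal DFA: 4 states


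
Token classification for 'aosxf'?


Pattern: letter/underscore followed by alphanumerics, not a keyword
Type: IDENTIFIER


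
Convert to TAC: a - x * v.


Break into single-operator statements:
t1 = x * v
t2 = a - t1


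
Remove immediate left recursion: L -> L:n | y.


Left-recursive alternatives: L:n; non-recursive: y
Introduce L': L -> yL', L' -> :nL' | ε


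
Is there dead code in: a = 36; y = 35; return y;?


a is assigned but never read
Dead: 'a = 36'


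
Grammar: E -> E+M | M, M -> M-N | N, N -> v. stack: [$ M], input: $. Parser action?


lookahead ∉ {-} so M won't extend; reduce E -> M
Action: reduce (E -> M)


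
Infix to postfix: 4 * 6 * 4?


Left to right (same or higher precedence on left)
Postfix: 4 6 * 4 *


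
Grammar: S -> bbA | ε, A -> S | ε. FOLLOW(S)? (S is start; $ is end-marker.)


$ ∈ FOLLOW(S). For each A -> αBβ: add FIRST(β)\{ε} to FOLLOW(B); if β nullable, add FOLLOW(A).
FOLLOW(S) = {$}


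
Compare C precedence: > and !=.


'>' is relational (level 7); '!=' is equality (level 6)
Higher level binds tighter
'>' has higher precedence than '!='


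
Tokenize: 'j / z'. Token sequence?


Scan left to right, longest-match per lexeme
Tokens: ID(j), OP(/), ID(z)


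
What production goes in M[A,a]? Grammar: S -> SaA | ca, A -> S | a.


For [A, a]: 'a' ∈ FIRST(a)
Entry: A -> a


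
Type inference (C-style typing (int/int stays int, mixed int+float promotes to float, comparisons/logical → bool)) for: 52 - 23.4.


Operand types: int - float
Rule: mixed int/float promotes to float; int/int stays int
Result type: float


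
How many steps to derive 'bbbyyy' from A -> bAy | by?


Derivation: A => bAy => bbAyy => bbbyyy
Steps: 3


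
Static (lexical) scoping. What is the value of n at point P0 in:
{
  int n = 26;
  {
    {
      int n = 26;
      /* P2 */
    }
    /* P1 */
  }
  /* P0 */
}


n declared in the same block as P0
n = 26


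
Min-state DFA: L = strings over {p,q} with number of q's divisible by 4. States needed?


Track (count of q) mod 4: states 0..3, accept at 0
Minimal DFA: 4 states


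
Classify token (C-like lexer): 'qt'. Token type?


Pattern: letter/underscore followed by alphanumerics, not a keyword
Type: IDENTIFIER


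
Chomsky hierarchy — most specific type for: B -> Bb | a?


Left-linear: every RHS is a terminal or one nonterminal followed by a terminal
Classification: Type 3 (Regular)


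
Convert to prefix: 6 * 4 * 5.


left-to-right (same/higher precedence on left): tree is (* (* 6 4) 5)
Prefix: * * 6 4 5


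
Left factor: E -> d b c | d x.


Common prefix: 'd'
Factored: E -> d E', E' -> b c | x


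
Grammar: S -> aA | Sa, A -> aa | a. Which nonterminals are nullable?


A nonterminal is nullable iff some alternative derives ε (directly, or every symbol in it is nullable)
Nullable: {}


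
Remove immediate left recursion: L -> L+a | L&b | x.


Left-recursive alternatives: L+a, L&b; non-recursive: x
Introduce L': L -> xL', L' -> +aL' | &bL' | ε


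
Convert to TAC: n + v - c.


Break into single-operator statements:
t1 = n + v
t2 = t1 - c


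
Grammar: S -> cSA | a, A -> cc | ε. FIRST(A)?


Per alternative of A: FIRST(cc) = {c}; FIRST(ε) = {ε}
FIRST(A) = {c, ε}


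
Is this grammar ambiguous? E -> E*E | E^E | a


'a*a^a' has two parse trees (no precedence encoded between * and ^)
Ambiguous


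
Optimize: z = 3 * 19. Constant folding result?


3 * 19 = 57 at compile time
Optimized: z = 57


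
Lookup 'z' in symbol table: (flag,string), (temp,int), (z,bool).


Lookup 'z' → type bool


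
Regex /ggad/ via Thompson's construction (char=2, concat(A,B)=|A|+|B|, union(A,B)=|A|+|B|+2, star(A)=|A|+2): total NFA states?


Syntax tree has 4 char leaf(s), 0 union(s), 0 star(s)
chars contribute 4×2 = 8; each union adds +2; each star adds +2
Total: 8 + 0 + 0 = 8 states


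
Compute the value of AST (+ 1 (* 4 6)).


Evaluate inner: (* 4 6) = 24
Evaluate root: (+ 1 24) = 25
Result: 25


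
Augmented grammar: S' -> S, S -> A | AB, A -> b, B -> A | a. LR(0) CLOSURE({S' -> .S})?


Start: S' -> .S
For each item with dot before a nonterminal B, add B -> .γ for every B-production
Closure: [S' -> .S, S -> .A, S -> .AB, A -> .b]


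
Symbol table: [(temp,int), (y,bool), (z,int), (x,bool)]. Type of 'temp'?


Lookup 'temp' → type int


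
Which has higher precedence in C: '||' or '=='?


'==' is equality (level 6); '||' is logical OR (level 1)
Higher level binds tighter
'==' has higher precedence than '||'


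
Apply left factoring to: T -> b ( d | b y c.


Common prefix: 'b'
Factored: T -> b T', T' -> ( d | y c


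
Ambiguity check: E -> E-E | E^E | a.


'a-a^a' has two parse trees (no precedence encoded between - and ^)
Ambiguous


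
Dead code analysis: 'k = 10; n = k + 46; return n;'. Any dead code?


k is read by n's definition; n is returned
No dead code


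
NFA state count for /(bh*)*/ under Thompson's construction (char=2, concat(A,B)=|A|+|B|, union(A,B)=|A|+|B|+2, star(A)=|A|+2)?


Syntax tree has 2 char leaf(s), 0 union(s), 2 star(s)
chars contribute 2×2 = 4; each union adds +2; each star adds +2
Total: 4 + 0 + 4 = 8 states


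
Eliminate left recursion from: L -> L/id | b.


Left-recursive alternatives: L/id; non-recursive: b
Introduce L': L -> bL', L' -> /idL' | ε


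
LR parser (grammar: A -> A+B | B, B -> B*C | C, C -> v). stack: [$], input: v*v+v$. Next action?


no handle on stack; shift 'v'
Action: shift


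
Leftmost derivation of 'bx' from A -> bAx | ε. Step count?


Derivation: A => bAx => bx
Steps: 2


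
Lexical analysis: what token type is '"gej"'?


Pattern: double-quoted sequence
Type: STRING_LITERAL


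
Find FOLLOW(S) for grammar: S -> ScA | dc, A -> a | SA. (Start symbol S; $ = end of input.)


$ ∈ FOLLOW(S). For each A -> αBβ: add FIRST(β)\{ε} to FOLLOW(B); if β nullable, add FOLLOW(A).
FOLLOW(S) = {$, a, c, d}


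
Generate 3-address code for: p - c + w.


Break into single-operator statements:
t1 = p - c
t2 = t1 + w


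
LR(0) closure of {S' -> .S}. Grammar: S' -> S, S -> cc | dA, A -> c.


Start: S' -> .S
For each item with dot before a nonterminal B, add B -> .γ for every B-production
Closure: [S' -> .S, S -> .cc, S -> .dA]


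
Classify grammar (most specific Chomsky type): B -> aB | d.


Right-linear: every RHS is a terminal or a terminal followed by one nonterminal
Classification: Type 3 (Regular)


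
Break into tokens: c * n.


Scan left to right, longest-match per lexeme
Tokens: ID(c), OP(*), ID(n)


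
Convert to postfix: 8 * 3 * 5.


Left to right (same or higher precedence on left)
Postfix: 8 3 * 5 *


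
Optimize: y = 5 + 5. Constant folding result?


5 + 5 = 10 at compile time
Optimized: y = 10


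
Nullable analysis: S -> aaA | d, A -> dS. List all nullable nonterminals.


A nonterminal is nullable iff some alternative derives ε (directly, or every symbol in it is nullable)
Nullable: {}


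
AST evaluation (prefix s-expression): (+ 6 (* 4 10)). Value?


Evaluate inner: (* 4 10) = 40
Evaluate root: (+ 6 40) = 46
Result: 46


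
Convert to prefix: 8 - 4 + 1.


left-to-right (same/higher precedence on left): tree is (+ (- 8 4) 1)
Prefix: + - 8 4 1


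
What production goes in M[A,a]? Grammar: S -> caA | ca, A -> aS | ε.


For [A, a]: 'a' ∈ FIRST(aS)
Entry: A -> aS


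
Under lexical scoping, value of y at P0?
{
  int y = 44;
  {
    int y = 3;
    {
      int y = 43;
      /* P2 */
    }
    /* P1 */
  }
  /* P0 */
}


y declared in the same block as P0
y = 44


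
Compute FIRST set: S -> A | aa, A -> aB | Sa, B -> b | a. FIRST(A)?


Per alternative of A: FIRST(aB) = {a}; FIRST(Sa) = {a}
FIRST(A) = {a}


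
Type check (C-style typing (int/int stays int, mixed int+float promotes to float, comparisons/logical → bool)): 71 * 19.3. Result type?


Operand types: int * float
Rule: mixed int/float promotes to float; int/int stays int
Result type: float


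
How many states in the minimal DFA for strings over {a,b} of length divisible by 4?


Track length mod 4: states 0..3, accept at 0
Minimal DFA: 4 states


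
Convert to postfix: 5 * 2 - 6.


Left to right (same or higher precedence on left)
Postfix: 5 2 * 6 -


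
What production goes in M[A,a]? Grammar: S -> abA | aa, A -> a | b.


For [A, a]: 'a' ∈ FIRST(a)
Entry: A -> a


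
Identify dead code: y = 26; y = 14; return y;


first assignment to y is overwritten before any read
Dead: 'y = 26'


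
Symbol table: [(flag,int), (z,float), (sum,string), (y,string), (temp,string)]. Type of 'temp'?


Lookup 'temp' → type string


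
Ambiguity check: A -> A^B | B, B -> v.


precedence layered via separate nonterminal B: deterministic
Unambiguous


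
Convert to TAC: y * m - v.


Break into single-operator statements:
t1 = y * m
t2 = t1 - v


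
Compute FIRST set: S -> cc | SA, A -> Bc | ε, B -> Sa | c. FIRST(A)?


Per alternative of A: FIRST(Bc) = {c}; FIRST(ε) = {ε}
FIRST(A) = {c, ε}


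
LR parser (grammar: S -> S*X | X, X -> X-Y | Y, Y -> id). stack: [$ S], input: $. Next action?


start symbol S on stack, input exhausted
Action: accept


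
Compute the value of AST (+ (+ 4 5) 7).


Evaluate inner: (+ 4 5) = 9
Evaluate root: (+ 9 7) = 16
Result: 16


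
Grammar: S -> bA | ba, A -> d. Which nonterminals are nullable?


A nonterminal is nullable iff some alternative derives ε (directly, or every symbol in it is nullable)
Nullable: {}


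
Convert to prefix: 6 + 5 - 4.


left-to-right (same/higher precedence on left): tree is (- (+ 6 5) 4)
Prefix: - + 6 5 4


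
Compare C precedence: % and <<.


'%' is multiplicative (level 10); '<<' is shift (level 8)
Higher level binds tighter
'%' has higher precedence than '<<'


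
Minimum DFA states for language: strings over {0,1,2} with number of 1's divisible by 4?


Track (count of 1) mod 4: states 0..3, accept at 0
Minimal DFA: 4 states


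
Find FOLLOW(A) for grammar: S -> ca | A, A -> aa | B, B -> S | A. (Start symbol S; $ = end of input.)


$ ∈ FOLLOW(S). For each A -> αBβ: add FIRST(β)\{ε} to FOLLOW(B); if β nullable, add FOLLOW(A).
FOLLOW(A) = {$}


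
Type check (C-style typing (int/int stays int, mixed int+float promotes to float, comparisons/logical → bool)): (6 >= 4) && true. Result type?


Operand types: bool && bool
Rule: logical operators take bool operands and yield bool
Result type: bool


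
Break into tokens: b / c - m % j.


Scan left to right, longest-match per lexeme
Tokens: ID(b), OP(/), ID(c), OP(-), ID(m), OP(%), ID(j)


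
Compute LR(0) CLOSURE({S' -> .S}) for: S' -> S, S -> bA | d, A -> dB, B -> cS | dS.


Start: S' -> .S
For each item with dot before a nonterminal B, add B -> .γ for every B-production
Closure: [S' -> .S, S -> .bA, S -> .d]


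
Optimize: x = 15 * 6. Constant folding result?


15 * 6 = 90 at compile time
Optimized: x = 90


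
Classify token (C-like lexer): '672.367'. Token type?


Pattern: digits with a decimal point
Type: FLOAT_LITERAL


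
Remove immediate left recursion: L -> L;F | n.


Left-recursive alternatives: L;F; non-recursive: n
Introduce L': L -> nL', L' -> ;FL' | ε


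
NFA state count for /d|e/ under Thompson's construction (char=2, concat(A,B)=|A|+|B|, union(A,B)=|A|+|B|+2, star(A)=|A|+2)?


Syntax tree has 2 char leaf(s), 1 union(s), 0 star(s)
chars contribute 2×2 = 4; each union adds +2; each star adds +2
Total: 4 + 2 + 0 = 6 states


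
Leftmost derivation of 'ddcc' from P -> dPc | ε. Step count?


Derivation: P => dPc => ddPcc => ddcc
Steps: 3


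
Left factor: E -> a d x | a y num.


Common prefix: 'a'
Factored: E -> a E', E' -> d x | y num


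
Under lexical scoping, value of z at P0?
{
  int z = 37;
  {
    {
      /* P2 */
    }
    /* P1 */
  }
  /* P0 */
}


z declared in the same block as P0
z = 37


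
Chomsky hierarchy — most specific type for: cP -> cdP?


LHS has context (more than one symbol) and |LHS| ≤ |RHS|
Classification: Type 1 (Context-Sensitive)


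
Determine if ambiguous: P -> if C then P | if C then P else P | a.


dangling else: 'if C then if C then a else a' parses two ways
Ambiguous


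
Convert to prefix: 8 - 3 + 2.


left-to-right (same/higher precedence on left): tree is (+ (- 8 3) 2)
Prefix: + - 8 3 2


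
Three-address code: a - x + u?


Break into single-operator statements:
t1 = a - x
t2 = t1 + u


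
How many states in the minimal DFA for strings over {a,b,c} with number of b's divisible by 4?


Track (count of b) mod 4: states 0..3, accept at 0
Minimal DFA: 4 states


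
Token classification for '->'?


Pattern: operator symbol
Type: OPERATOR


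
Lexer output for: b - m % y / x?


Scan left to right, longest-match per lexeme
Tokens: ID(b), OP(-), ID(m), OP(%), ID(y), OP(/), ID(x)


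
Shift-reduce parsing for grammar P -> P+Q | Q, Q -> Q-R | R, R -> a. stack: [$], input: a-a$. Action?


no handle on stack; shift 'a'
Action: shift


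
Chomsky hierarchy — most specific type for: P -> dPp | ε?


Single nonterminal LHS, but d^n p^n is not regular
Classification: Type 2 (Context-Free)


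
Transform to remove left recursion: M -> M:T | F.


Left-recursive alternatives: M:T; non-recursive: F
Introduce M': M -> FM', M' -> :TM' | ε


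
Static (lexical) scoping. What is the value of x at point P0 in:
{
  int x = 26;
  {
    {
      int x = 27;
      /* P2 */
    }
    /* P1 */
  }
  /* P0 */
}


x declared in the same block as P0
x = 26


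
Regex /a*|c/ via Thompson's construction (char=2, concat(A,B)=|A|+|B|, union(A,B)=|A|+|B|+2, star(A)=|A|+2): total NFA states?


Syntax tree has 2 char leaf(s), 1 union(s), 1 star(s)
chars contribute 2×2 = 4; each union adds +2; each star adds +2
Total: 4 + 2 + 2 = 8 states


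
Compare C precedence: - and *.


'*' is multiplicative (level 10); '-' is additive (level 9)
Higher level binds tighter
'*' has higher precedence than '-'


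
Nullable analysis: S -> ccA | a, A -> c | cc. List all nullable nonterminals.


A nonterminal is nullable iff some alternative derives ε (directly, or every symbol in it is nullable)
Nullable: {}


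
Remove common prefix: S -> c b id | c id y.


Common prefix: 'c'
Factored: S -> c S', S' -> b id | id y


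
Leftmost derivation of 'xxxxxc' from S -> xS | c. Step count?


Derivation: S => xS => xxS => xxxS => xxxxS => xxxxxS => xxxxxc
Steps: 6


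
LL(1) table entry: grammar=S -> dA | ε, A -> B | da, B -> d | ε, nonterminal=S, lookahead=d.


For [S, d]: 'd' ∈ FIRST(dA)
Entry: S -> dA


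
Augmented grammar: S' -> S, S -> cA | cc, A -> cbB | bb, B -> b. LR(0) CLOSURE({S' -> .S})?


Start: S' -> .S
For each item with dot before a nonterminal B, add B -> .γ for every B-production
Closure: [S' -> .S, S -> .cA, S -> .cc]


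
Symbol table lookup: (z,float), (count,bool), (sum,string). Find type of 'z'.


Lookup 'z' → type float


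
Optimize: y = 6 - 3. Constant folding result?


6 - 3 = 3 at compile time
Optimized: y = 3


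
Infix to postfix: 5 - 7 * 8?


* has higher precedence, evaluate 7*8 first
Postfix: 5 7 8 * -


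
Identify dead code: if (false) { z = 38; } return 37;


condition is constant false, so the whole block is unreachable
Dead: 'if (false) { z = 38; }'


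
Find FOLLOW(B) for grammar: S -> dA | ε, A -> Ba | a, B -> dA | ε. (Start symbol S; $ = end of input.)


$ ∈ FOLLOW(S). For each A -> αBβ: add FIRST(β)\{ε} to FOLLOW(B); if β nullable, add FOLLOW(A).
FOLLOW(B) = {a}


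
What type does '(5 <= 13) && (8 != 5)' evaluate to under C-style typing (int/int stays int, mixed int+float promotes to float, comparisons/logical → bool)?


Operand types: bool && bool
Rule: logical operators take bool operands and yield bool
Result type: bool


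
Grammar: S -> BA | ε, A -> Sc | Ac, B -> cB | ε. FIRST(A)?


Per alternative of A: FIRST(Sc) = {c}; FIRST(Ac) = {c}
FIRST(A) = {c}


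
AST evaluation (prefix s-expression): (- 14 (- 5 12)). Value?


Evaluate inner: (- 5 12) = -7
Evaluate root: (- 14 -7) = 21
Result: 21


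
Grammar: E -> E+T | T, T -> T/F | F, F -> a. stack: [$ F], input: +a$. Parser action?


'F' (not preceded by T/) is the handle for T -> F
Action: reduce (T -> F)


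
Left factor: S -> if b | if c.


Common prefix: 'if'
Factored: S -> if S', S' -> b | c


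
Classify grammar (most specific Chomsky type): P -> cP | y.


Right-linear: every RHS is a terminal or a terminal followed by one nonterminal
Classification: Type 3 (Regular)


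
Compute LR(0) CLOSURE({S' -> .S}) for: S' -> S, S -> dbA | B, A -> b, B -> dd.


Start: S' -> .S
For each item with dot before a nonterminal B, add B -> .γ for every B-production
Closure: [S' -> .S, S -> .dbA, S -> .B, B -> .dd]


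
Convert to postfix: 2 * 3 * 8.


Left to right (same or higher precedence on left)
Postfix: 2 3 * 8 *


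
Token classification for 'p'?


Pattern: letter/underscore followed by alphanumerics, not a keyword
Type: IDENTIFIER


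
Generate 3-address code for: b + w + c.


Break into single-operator statements:
t1 = b + w
t2 = t1 + c


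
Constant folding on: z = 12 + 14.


12 + 14 = 26 at compile time
Optimized: z = 26


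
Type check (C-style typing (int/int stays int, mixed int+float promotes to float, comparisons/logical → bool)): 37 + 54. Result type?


Operand types: int + int
Rule: mixed int/float promotes to float; int/int stays int
Result type: int


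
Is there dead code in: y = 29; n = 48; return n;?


y is assigned but never read
Dead: 'y = 29'


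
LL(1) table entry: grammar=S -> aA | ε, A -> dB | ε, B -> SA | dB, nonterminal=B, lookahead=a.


For [B, a]: 'a' ∈ FIRST(SA)
Entry: B -> SA


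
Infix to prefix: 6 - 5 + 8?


left-to-right (same/higher precedence on left): tree is (+ (- 6 5) 8)
Prefix: + - 6 5 8


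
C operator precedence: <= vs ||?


'<=' is relational (level 7); '||' is logical OR (level 1)
Higher level binds tighter
'<=' has higher precedence than '||'


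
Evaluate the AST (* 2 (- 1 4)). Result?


Evaluate inner: (- 1 4) = -3
Evaluate root: (* 2 -3) = -6
Result: -6


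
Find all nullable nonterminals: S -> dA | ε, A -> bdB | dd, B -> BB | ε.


A nonterminal is nullable iff some alternative derives ε (directly, or every symbol in it is nullable)
Nullable: {B, S}


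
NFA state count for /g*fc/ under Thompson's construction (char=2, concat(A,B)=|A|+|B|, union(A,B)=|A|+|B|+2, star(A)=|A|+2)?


Syntax tree has 3 char leaf(s), 0 union(s), 1 star(s)
chars contribute 3×2 = 6; each union adds +2; each star adds +2
Total: 6 + 0 + 2 = 8 states


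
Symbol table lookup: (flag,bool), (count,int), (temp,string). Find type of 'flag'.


Lookup 'flag' → type bool


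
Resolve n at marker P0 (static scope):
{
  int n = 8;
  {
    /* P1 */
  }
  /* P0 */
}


n declared in the same block as P0
n = 8


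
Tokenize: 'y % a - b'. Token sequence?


Scan left to right, longest-match per lexeme
Tokens: ID(y), OP(%), ID(a), OP(-), ID(b)


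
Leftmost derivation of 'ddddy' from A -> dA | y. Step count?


Derivation: A => dA => ddA => dddA => ddddA => ddddy
Steps: 5


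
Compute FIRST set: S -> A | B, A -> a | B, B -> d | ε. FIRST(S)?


Per alternative of S: FIRST(A) = {a, d, ε}; FIRST(B) = {d, ε}
FIRST(S) = {a, d, ε}


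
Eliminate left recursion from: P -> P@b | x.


Left-recursive alternatives: P@b; non-recursive: x
Introduce P': P -> xP', P' -> @bP' | ε


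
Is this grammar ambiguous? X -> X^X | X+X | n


'n^n+n' has two parse trees (no precedence encoded between ^ and +)
Ambiguous


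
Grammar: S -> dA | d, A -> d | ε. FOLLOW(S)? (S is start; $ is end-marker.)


$ ∈ FOLLOW(S). For each A -> αBβ: add FIRST(β)\{ε} to FOLLOW(B); if β nullable, add FOLLOW(A).
FOLLOW(S) = {$}


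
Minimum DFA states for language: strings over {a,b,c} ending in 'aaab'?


Track the longest suffix of input matching a prefix of 'aaab': 5 classes (prefixes of length 0..4)
Minimal DFA: 5 states


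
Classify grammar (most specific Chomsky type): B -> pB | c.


Right-linear: every RHS is a terminal or a terminal followed by one nonterminal
Classification: Type 3 (Regular)


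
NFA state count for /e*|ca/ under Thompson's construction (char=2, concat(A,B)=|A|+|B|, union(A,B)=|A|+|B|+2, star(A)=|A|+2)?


Syntax tree has 3 char leaf(s), 1 union(s), 1 star(s)
chars contribute 3×2 = 6; each union adds +2; each star adds +2
Total: 6 + 2 + 2 = 10 states


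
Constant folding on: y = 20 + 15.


20 + 15 = 35 at compile time
Optimized: y = 35


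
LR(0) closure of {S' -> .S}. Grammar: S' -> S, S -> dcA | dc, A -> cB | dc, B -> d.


Start: S' -> .S
For each item with dot before a nonterminal B, add B -> .γ for every B-production
Closure: [S' -> .S, S -> .dcA, S -> .dc]


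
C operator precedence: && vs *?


'*' is multiplicative (level 10); '&&' is logical AND (level 2)
Higher level binds tighter
'*' has higher precedence than '&&'


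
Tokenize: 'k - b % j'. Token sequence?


Scan left to right, longest-match per lexeme
Tokens: ID(k), OP(-), ID(b), OP(%), ID(j)


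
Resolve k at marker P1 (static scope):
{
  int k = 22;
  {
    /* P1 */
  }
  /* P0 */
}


P1's block does not declare k; resolves to the enclosing declaration at depth 0
k = 22


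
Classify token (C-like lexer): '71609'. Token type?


Pattern: digits only
Type: INTEGER_LITERAL


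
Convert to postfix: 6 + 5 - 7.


Left to right (same or higher precedence on left)
Postfix: 6 5 + 7 -


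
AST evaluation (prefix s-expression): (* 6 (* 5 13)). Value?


Evaluate inner: (* 5 13) = 65
Evaluate root: (* 6 65) = 390
Result: 390


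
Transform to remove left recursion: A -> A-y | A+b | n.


Left-recursive alternatives: A-y, A+b; non-recursive: n
Introduce A': A -> nA', A' -> -yA' | +bA' | ε


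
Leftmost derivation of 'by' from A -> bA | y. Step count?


Derivation: A => bA => by
Steps: 2


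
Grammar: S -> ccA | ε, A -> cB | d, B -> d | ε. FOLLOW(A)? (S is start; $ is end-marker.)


$ ∈ FOLLOW(S). For each A -> αBβ: add FIRST(β)\{ε} to FOLLOW(B); if β nullable, add FOLLOW(A).
FOLLOW(A) = {$}


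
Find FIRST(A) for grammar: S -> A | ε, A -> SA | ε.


Per alternative of A: FIRST(SA) = {ε}; FIRST(ε) = {ε}
FIRST(A) = {ε}


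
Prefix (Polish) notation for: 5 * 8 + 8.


left-to-right (same/higher precedence on left): tree is (+ (* 5 8) 8)
Prefix: + * 5 8 8


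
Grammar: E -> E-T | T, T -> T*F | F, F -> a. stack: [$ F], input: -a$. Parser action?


'F' (not preceded by T*) is the handle for T -> F
Action: reduce (T -> F)


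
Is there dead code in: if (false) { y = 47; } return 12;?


condition is constant false, so the whole block is unreachable
Dead: 'if (false) { y = 47; }'


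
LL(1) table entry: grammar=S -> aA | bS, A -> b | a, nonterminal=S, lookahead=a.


For [S, a]: 'a' ∈ FIRST(aA)
Entry: S -> aA


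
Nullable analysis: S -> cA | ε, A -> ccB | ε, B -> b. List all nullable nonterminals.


A nonterminal is nullable iff some alternative derives ε (directly, or every symbol in it is nullable)
Nullable: {A, S}


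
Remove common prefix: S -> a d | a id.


Common prefix: 'a'
Factored: S -> a S', S' -> d | id


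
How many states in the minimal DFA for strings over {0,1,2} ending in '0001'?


Track the longest suffix of input matching a prefix of '0001': 5 classes (prefixes of length 0..4)
Minimal DFA: 5 states


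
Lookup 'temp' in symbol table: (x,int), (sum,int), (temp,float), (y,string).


Lookup 'temp' → type float


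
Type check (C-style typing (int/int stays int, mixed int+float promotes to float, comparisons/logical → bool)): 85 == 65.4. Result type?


Operand types: int == float
Rule: comparison yields bool
Result type: bool


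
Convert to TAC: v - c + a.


Break into single-operator statements:
t1 = v - c
t2 = t1 + a


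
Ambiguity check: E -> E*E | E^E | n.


'n*n^n' has two parse trees (no precedence encoded between * and ^)
Ambiguous


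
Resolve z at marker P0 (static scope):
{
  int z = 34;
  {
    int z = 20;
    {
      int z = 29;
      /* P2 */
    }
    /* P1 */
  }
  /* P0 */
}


z declared in the same block as P0
z = 34


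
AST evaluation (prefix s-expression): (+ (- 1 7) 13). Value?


Evaluate inner: (- 1 7) = -6
Evaluate root: (+ -6 13) = 7
Result: 7


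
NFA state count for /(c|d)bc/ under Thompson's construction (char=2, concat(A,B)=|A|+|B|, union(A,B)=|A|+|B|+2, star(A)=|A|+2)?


Syntax tree has 4 char leaf(s), 1 union(s), 0 star(s)
chars contribute 4×2 = 8; each union adds +2; each star adds +2
Total: 8 + 2 + 0 = 10 states


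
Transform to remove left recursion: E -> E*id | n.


Left-recursive alternatives: E*id; non-recursive: n
Introduce E': E -> nE', E' -> *idE' | ε


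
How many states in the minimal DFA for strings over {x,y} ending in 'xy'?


Track the longest suffix of input matching a prefix of 'xy': 3 classes (prefixes of length 0..2)
Minimal DFA: 3 states


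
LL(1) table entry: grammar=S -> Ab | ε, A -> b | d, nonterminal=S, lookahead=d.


For [S, d]: 'd' ∈ FIRST(Ab)
Entry: S -> Ab


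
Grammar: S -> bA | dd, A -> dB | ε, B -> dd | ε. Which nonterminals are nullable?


A nonterminal is nullable iff some alternative derives ε (directly, or every symbol in it is nullable)
Nullable: {A, B}


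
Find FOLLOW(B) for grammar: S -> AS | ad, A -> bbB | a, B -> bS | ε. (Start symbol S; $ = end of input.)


$ ∈ FOLLOW(S). For each A -> αBβ: add FIRST(β)\{ε} to FOLLOW(B); if β nullable, add FOLLOW(A).
FOLLOW(B) = {a, b}


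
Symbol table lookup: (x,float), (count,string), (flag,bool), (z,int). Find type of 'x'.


Lookup 'x' → type float


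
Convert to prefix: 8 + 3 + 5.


left-to-right (same/higher precedence on left): tree is (+ (+ 8 3) 5)
Prefix: + + 8 3 5


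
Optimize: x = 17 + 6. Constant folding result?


17 + 6 = 23 at compile time
Optimized: x = 23


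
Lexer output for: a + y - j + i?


Scan left to right, longest-match per lexeme
Tokens: ID(a), OP(+), ID(y), OP(-), ID(j), OP(+), ID(i)


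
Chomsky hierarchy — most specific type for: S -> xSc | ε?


Single nonterminal LHS, but x^n c^n is not regular
Classification: Type 2 (Context-Free)


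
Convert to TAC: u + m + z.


Break into single-operator statements:
t1 = u + m
t2 = t1 + z


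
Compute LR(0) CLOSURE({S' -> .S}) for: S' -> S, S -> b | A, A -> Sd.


Start: S' -> .S
For each item with dot before a nonterminal B, add B -> .γ for every B-production
Closure: [S' -> .S, S -> .b, S -> .A, A -> .Sd]


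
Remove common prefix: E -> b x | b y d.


Common prefix: 'b'
Factored: E -> b E', E' -> x | y d


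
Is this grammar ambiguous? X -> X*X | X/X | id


'id*id/id' has two parse trees (no precedence encoded between * and /)
Ambiguous


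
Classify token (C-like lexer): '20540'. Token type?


Pattern: digits only
Type: INTEGER_LITERAL


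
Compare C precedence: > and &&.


'>' is relational (level 7); '&&' is logical AND (level 2)
Higher level binds tighter
'>' has higher precedence than '&&'


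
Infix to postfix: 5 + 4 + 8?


Left to right (same or higher precedence on left)
Postfix: 5 4 + 8 +


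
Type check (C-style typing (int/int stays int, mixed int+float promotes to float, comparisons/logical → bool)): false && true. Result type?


Operand types: bool && bool
Rule: logical operators take bool operands and yield bool
Result type: bool


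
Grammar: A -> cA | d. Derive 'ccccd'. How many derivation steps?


Derivation: A => cA => ccA => cccA => ccccA => ccccd
Steps: 5


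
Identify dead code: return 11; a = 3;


statement follows a return and is unreachable
Dead: 'a = 3'


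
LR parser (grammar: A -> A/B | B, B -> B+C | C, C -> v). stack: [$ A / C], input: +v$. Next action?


'C' (not preceded by B+) is the handle for B -> C
Action: reduce (B -> C)


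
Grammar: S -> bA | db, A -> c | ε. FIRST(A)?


Per alternative of A: FIRST(c) = {c}; FIRST(ε) = {ε}
FIRST(A) = {c, ε}


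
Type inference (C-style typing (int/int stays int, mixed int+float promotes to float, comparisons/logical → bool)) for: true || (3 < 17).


Operand types: bool || bool
Rule: logical operators take bool operands and yield bool
Result type: bool


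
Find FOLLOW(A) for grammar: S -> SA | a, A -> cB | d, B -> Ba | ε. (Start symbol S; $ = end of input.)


$ ∈ FOLLOW(S). For each A -> αBβ: add FIRST(β)\{ε} to FOLLOW(B); if β nullable, add FOLLOW(A).
FOLLOW(A) = {$, c, d}


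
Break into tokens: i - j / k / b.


Scan left to right, longest-match per lexeme
Tokens: ID(i), OP(-), ID(j), OP(/), ID(k), OP(/), ID(b)


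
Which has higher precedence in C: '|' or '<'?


'<' is relational (level 7); '|' is bitwise OR (level 3)
Higher level binds tighter
'<' has higher precedence than '|'


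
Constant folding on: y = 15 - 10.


15 - 10 = 5 at compile time
Optimized: y = 5


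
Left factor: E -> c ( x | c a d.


Common prefix: 'c'
Factored: E -> c E', E' -> ( x | a d


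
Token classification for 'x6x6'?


Pattern: letter/underscore followed by alphanumerics, not a keyword
Type: IDENTIFIER


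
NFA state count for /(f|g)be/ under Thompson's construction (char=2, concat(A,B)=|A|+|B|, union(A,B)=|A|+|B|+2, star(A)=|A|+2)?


Syntax tree has 4 char leaf(s), 1 union(s), 0 star(s)
chars contribute 4×2 = 8; each union adds +2; each star adds +2
Total: 8 + 2 + 0 = 10 states


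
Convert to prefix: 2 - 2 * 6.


'*' binds tighter: tree is (- 2 (* 2 6))
Prefix: - 2 * 2 6


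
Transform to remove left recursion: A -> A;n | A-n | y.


Left-recursive alternatives: A;n, A-n; non-recursive: y
Introduce A': A -> yA', A' -> ;nA' | -nA' | ε


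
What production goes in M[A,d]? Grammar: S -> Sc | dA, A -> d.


For [A, d]: 'd' ∈ FIRST(d)
Entry: A -> d


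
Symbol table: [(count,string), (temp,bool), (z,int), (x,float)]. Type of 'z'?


Lookup 'z' → type int
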